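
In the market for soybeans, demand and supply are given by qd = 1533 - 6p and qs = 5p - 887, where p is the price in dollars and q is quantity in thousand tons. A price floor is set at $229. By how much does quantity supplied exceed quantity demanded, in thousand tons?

Setting quantity demanded equal to quantity supplied, 1533 - 6p = 5p - 887, gives p* = 220 and q* = 213.
Because the floor (229) lies above the market-clearing price, it is binding.
At p = 229: qd = 1533 - 6·229 = 159 and qs = 5·229 - 887 = 258.
Surplus = qs - qd = 258 - 159 = 99.

99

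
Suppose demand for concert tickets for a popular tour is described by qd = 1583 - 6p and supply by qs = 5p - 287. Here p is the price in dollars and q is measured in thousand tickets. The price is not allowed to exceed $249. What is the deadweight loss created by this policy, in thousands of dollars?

Without the control the market clears where 1583 - 6p = 5p - 287, i.e. p* = 170 and q* = 563.
Since 249 is above p* = 170, the ceiling does not bind and the free-market outcome prevails.
Since the control does not bind, no trades are prevented and deadweight loss is zero.

0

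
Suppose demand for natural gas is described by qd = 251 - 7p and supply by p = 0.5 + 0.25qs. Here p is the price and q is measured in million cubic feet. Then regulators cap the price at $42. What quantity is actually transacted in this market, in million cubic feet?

90

Rearranging supply gives qs = 4p - 2. Without the control the market clears where 251 - 7p = 4p - 2, i.e. p* = 23 and q* = 90.
The ceiling of 42 is above the equilibrium price 23, so it is not binding; the market clears at p* = 23, q* = 90.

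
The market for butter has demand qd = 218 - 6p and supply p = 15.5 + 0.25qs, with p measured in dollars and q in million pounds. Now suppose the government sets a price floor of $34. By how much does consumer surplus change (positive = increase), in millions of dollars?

-192

Rearranging supply gives qs = 4p - 62. Without the control the market clears where 218 - 6p = 4p - 62, i.e. p* = 28 and q* = 50.
The floor of 34 is above the equilibrium price 28, so it binds.
At p = 34: qd = 218 - 6·34 = 14 and qs = 4·34 - 62 = 74.
Consumer surplus without the control is ½ · (109/3 - 28) · 50 = 625/3.
With the floor, consumers buy 14 units at 34, so CS = ½ · (109/3 - 34) · 14 = 49/3.
Change in consumer surplus = 49/3 - 625/3 = -192.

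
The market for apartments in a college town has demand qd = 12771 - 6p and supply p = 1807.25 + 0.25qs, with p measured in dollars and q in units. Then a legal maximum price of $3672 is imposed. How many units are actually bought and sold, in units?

771

Rearranging supply gives qs = 4p - 7229. Without the control the market clears where 12771 - 6p = 4p - 7229, i.e. p* = 2000 and q* = 771.
The ceiling of 3672 is above the equilibrium price 2000, so it is not binding; the market clears at p* = 2000, q* = 771.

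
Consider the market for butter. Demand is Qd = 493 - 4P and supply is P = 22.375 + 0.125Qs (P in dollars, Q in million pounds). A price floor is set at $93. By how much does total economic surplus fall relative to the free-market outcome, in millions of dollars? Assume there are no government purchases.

4107

Rearranging supply gives Qs = 8P - 179. Without the control the market clears where 493 - 4P = 8P - 179, i.e. P* = 56 and Q* = 269.
Because the floor (93) lies above the market-clearing price, it is binding.
At P = 93: Qd = 493 - 4·93 = 121 and Qs = 8·93 - 179 = 565.
Quantity traded falls to 121. At Q = 121 the demand price is (493 - 121)/4 = 93 and the supply price is (179 + 121)/8 = 37.5.
Deadweight loss = ½ · (93 - 37.5) · (269 - 121) = ½ · 55.5 · 148 = 4107.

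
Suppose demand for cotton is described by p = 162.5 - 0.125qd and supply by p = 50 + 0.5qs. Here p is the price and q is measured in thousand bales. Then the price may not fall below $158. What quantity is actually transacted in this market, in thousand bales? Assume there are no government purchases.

Rearranging demand gives qd = 1300 - 8p; rearranging supply gives qs = 2p - 100. Setting quantity demanded equal to quantity supplied, 1300 - 8p = 2p - 100, gives p* = 140 and q* = 180.
Since 158 > 140, the floor is binding.
At p = 158: qd = 1300 - 8·158 = 36 and qs = 2·158 - 100 = 216.
The quantity actually transacted is the short side, demand: 36.

36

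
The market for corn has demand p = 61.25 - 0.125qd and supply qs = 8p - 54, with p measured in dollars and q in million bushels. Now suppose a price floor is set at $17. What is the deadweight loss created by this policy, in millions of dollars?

Rearranging demand gives qd = 490 - 8p. Without the control the market clears where 490 - 8p = 8p - 54, i.e. p* = 34 and q* = 218.
The floor of 17 is below the equilibrium price 34, so it is not binding; the market clears at p* = 34, q* = 218.
Since the control does not bind, no trades are prevented and deadweight loss is zero.

0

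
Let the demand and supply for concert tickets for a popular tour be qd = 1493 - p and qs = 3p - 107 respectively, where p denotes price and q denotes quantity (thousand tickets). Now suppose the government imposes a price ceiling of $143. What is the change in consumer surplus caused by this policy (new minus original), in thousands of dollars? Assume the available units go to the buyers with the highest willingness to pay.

Equilibrium: 1493 - p = 3p - 107, so 1600 = 4p and p* = 400, q* = 1093.
Because the ceiling (143) lies below the market-clearing price, it is binding.
At p = 143: qd = 1493 - 143 = 1350 and qs = 3·143 - 107 = 322.
Consumer surplus without the control is ½ · (1493 - 400) · 1093 = 597324.5.
With the ceiling, 322 units are sold at 143 (assume they go to the highest-value buyers). The demand price at q = 322 is 1171, so CS = ½ · [(1493 - 143) + (1171 - 143)] · 322 = 382858.
Change in consumer surplus = 382858 - 597324.5 = -214466.5.

-214466.5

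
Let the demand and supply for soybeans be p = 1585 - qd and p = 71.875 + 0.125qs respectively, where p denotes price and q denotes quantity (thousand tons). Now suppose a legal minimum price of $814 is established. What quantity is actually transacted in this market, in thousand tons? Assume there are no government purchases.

Rearranging demand gives qd = 1585 - p; rearranging supply gives qs = 8p - 575. Setting quantity demanded equal to quantity supplied, 1585 - p = 8p - 575, gives p* = 240 and q* = 1345.
Since 814 > 240, the floor is binding.
At p = 814: qd = 1585 - 814 = 771 and qs = 8·814 - 575 = 5937.
The quantity actually transacted is the short side, demand: 771.

771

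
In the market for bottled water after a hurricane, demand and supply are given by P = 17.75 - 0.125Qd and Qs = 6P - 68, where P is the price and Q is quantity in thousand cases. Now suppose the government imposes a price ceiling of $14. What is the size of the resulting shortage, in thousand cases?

14

Rearranging demand gives Qd = 142 - 8P. Setting quantity demanded equal to quantity supplied, 142 - 8P = 6P - 68, gives P* = 15 and Q* = 22.
The ceiling of 14 is below the equilibrium price 15, so it binds.
At P = 14: Qd = 142 - 8·14 = 30 and Qs = 6·14 - 68 = 16.
Shortage = Qd - Qs = 30 - 16 = 14.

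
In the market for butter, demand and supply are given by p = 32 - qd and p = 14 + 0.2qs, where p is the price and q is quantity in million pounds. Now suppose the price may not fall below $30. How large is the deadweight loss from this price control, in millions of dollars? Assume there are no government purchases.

101.4

Rearranging demand gives qd = 32 - p; rearranging supply gives qs = 5p - 70. Without the control the market clears where 32 - p = 5p - 70, i.e. p* = 17 and q* = 15.
Since 30 > 17, the floor is binding.
At p = 30: qd = 32 - 30 = 2 and qs = 5·30 - 70 = 80.
Quantity traded falls to 2. At q = 2 the demand price is 32 - 2 = 30 and the supply price is (70 + 2)/5 = 14.4.
Deadweight loss = ½ · (30 - 14.4) · (15 - 2) = ½ · 15.6 · 13 = 101.4.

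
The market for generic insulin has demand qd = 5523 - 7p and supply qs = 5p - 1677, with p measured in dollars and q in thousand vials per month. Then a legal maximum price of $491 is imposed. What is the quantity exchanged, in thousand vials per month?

In a free market, 5523 - 7p = 5p - 1677 gives the equilibrium p* = 600, q* = 1323.
Because the ceiling (491) lies below the market-clearing price, it is binding.
At p = 491: qd = 5523 - 7·491 = 2086 and qs = 5·491 - 1677 = 778.
The quantity actually transacted is the short side, supply: 778.

778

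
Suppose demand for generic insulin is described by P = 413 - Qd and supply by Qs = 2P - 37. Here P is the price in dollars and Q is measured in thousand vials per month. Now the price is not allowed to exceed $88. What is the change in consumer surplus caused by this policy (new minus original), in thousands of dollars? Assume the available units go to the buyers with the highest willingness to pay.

Rearranging demand gives Qd = 413 - P. In a free market, 413 - P = 2P - 37 gives the equilibrium P* = 150, Q* = 263.
The ceiling of 88 is below the equilibrium price 150, so it binds.
At P = 88: Qd = 413 - 88 = 325 and Qs = 2·88 - 37 = 139.
Consumer surplus without the control is ½ · (413 - 150) · 263 = 34584.5.
With the ceiling, 139 units are sold at 88 (assume they go to the highest-value buyers). The demand price at Q = 139 is 274, so CS = ½ · [(413 - 88) + (274 - 88)] · 139 = 35514.5.
Change in consumer surplus = 35514.5 - 34584.5 = 930.

930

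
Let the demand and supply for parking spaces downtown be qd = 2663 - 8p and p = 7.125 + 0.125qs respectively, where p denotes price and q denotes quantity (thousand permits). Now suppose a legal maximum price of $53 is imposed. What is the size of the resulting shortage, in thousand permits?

1872

Rearranging supply gives qs = 8p - 57. Setting quantity demanded equal to quantity supplied, 2663 - 8p = 8p - 57, gives p* = 170 and q* = 1303.
The ceiling of 53 is below the equilibrium price 170, so it binds.
At p = 53: qd = 2663 - 8·53 = 2239 and qs = 8·53 - 57 = 367.
Shortage = qd - qs = 2239 - 367 = 1872.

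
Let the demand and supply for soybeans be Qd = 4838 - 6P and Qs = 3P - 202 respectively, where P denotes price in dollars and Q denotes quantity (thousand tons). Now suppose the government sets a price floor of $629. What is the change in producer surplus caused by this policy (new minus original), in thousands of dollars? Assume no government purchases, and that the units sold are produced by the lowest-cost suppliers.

44850

Equilibrium: 4838 - 6P = 3P - 202, so 5040 = 9P and P* = 560, Q* = 1478.
Since 629 > 560, the floor is binding.
At P = 629: Qd = 4838 - 6·629 = 1064 and Qs = 3·629 - 202 = 1685.
Producer surplus without the control is ½ · (560 - 202/3) · 1478 = 1092242/3.
With the floor, 1064 units are sold at 629. The supply price at Q = 1064 is 422, so PS = ½ · [(629 - 202/3) + (629 - 422)] · 1064 = 1226792/3.
Change in producer surplus = 1226792/3 - 1092242/3 = 44850.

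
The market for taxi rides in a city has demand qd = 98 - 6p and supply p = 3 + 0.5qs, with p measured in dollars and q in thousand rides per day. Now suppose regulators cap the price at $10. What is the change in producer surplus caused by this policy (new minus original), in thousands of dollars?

Rearranging supply gives qs = 2p - 6. In a free market, 98 - 6p = 2p - 6 gives the equilibrium p* = 13, q* = 20.
The ceiling of 10 is below the equilibrium price 13, so it binds.
At p = 10: qd = 98 - 6·10 = 38 and qs = 2·10 - 6 = 14.
Producer surplus without the control is ½ · (13 - 3) · 20 = 100.
With the ceiling, producers sell 14 units at 10, so PS = ½ · (10 - 3) · 14 = 49.
Change in producer surplus = 49 - 100 = -51.

-51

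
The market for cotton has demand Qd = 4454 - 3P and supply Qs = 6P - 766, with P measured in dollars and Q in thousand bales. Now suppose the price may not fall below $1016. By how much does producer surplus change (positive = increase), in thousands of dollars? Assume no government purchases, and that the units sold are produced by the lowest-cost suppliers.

Setting quantity demanded equal to quantity supplied, 4454 - 3P = 6P - 766, gives P* = 580 and Q* = 2714.
The floor of 1016 is above the equilibrium price 580, so it binds.
At P = 1016: Qd = 4454 - 3·1016 = 1406 and Qs = 6·1016 - 766 = 5330.
Producer surplus without the control is ½ · (580 - 383/3) · 2714 = 1841449/3.
With the floor, 1406 units are sold at 1016. The supply price at Q = 1406 is 362, so PS = ½ · [(1016 - 383/3) + (1016 - 362)] · 1406 = 3252781/3.
Change in producer surplus = 3252781/3 - 1841449/3 = 470444.

470444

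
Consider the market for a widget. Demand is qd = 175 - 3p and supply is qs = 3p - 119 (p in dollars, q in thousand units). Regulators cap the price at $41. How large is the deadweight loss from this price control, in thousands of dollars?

Equilibrium: 175 - 3p = 3p - 119, so 294 = 6p and p* = 49, q* = 28.
Because the ceiling (41) lies below the market-clearing price, it is binding.
At p = 41: qd = 175 - 3·41 = 52 and qs = 3·41 - 119 = 4.
Quantity traded falls to 4. At q = 4 the demand price is (175 - 4)/3 = 57 and the supply price is (119 + 4)/3 = 41.
Deadweight loss = ½ · (57 - 41) · (28 - 4) = ½ · 16 · 24 = 192.

192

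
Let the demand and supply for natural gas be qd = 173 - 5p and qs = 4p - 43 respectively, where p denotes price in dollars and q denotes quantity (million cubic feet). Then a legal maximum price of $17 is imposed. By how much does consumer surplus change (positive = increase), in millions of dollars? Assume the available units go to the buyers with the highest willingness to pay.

96.6

Without the control the market clears where 173 - 5p = 4p - 43, i.e. p* = 24 and q* = 53.
Because the ceiling (17) lies below the market-clearing price, it is binding.
At p = 17: qd = 173 - 5·17 = 88 and qs = 4·17 - 43 = 25.
Consumer surplus without the control is ½ · (34.6 - 24) · 53 = 280.9.
With the ceiling, 25 units are sold at 17 (assume they go to the highest-value buyers). The demand price at q = 25 is 29.6, so CS = ½ · [(34.6 - 17) + (29.6 - 17)] · 25 = 377.5.
Change in consumer surplus = 377.5 - 280.9 = 96.6.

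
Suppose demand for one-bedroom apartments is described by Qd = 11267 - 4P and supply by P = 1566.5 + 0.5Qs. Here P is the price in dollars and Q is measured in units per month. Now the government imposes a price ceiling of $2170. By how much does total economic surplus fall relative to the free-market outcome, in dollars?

Rearranging supply gives Qs = 2P - 3133. Equilibrium: 11267 - 4P = 2P - 3133, so 14400 = 6P and P* = 2400, Q* = 1667.
Since 2170 < 2400, the ceiling is binding.
At P = 2170: Qd = 11267 - 4·2170 = 2587 and Qs = 2·2170 - 3133 = 1207.
Quantity traded falls to 1207. At Q = 1207 the demand price is (11267 - 1207)/4 = 2515 and the supply price is (3133 + 1207)/2 = 2170.
Deadweight loss = ½ · (2515 - 2170) · (1667 - 1207) = ½ · 345 · 460 = 79350.

79350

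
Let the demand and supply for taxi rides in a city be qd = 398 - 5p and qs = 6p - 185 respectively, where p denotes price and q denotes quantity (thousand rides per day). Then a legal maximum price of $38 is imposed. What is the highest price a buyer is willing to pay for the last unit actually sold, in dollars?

Equilibrium: 398 - 5p = 6p - 185, so 583 = 11p and p* = 53, q* = 133.
The ceiling of 38 is below the equilibrium price 53, so it binds.
At p = 38: qd = 398 - 5·38 = 208 and qs = 6·38 - 185 = 43.
Only 43 units reach the market. On the demand curve, the marginal buyer's willingness to pay at q = 43 is (398 - 43)/5 = 71.

71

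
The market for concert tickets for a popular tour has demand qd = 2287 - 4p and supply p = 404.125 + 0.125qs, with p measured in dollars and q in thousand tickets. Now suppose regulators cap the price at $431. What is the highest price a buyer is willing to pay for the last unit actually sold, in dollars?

Rearranging supply gives qs = 8p - 3233. Setting quantity demanded equal to quantity supplied, 2287 - 4p = 8p - 3233, gives p* = 460 and q* = 447.
Because the ceiling (431) lies below the market-clearing price, it is binding.
At p = 431: qd = 2287 - 4·431 = 563 and qs = 8·431 - 3233 = 215.
Only 215 units reach the market. On the demand curve, the marginal buyer's willingness to pay at q = 215 is (2287 - 215)/4 = 518.

518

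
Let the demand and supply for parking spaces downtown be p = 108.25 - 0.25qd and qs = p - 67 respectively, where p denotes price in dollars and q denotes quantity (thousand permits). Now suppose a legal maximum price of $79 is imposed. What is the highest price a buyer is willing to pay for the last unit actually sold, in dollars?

105.25

Rearranging demand gives qd = 433 - 4p. Setting quantity demanded equal to quantity supplied, 433 - 4p = p - 67, gives p* = 100 and q* = 33.
Because the ceiling (79) lies below the market-clearing price, it is binding.
At p = 79: qd = 433 - 4·79 = 117 and qs = 79 - 67 = 12.
Only 12 units reach the market. On the demand curve, the marginal buyer's willingness to pay at q = 12 is (433 - 12)/4 = 105.25.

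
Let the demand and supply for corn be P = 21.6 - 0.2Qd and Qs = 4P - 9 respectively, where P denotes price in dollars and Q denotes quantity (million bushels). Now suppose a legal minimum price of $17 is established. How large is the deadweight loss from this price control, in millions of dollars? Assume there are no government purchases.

90

Rearranging demand gives Qd = 108 - 5P. Equilibrium: 108 - 5P = 4P - 9, so 117 = 9P and P* = 13, Q* = 43.
The floor of 17 is above the equilibrium price 13, so it binds.
At P = 17: Qd = 108 - 5·17 = 23 and Qs = 4·17 - 9 = 59.
Quantity traded falls to 23. At Q = 23 the demand price is (108 - 23)/5 = 17 and the supply price is (9 + 23)/4 = 8.
Deadweight loss = ½ · (17 - 8) · (43 - 23) = ½ · 9 · 20 = 90.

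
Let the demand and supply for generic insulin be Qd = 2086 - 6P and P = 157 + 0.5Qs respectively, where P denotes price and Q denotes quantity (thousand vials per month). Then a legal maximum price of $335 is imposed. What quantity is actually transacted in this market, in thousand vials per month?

286

Rearranging supply gives Qs = 2P - 314. Without the control the market clears where 2086 - 6P = 2P - 314, i.e. P* = 300 and Q* = 286.
The ceiling of 335 is above the equilibrium price 300, so it is not binding; the market clears at P* = 300, Q* = 286.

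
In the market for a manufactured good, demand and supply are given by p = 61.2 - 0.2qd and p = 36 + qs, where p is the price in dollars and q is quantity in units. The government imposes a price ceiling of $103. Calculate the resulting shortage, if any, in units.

Rearranging demand gives qd = 306 - 5p; rearranging supply gives qs = p - 36. Without the control the market clears where 306 - 5p = p - 36, i.e. p* = 57 and q* = 21.
Since 103 is above p* = 57, the ceiling does not bind and the free-market outcome prevails.
Since the control does not bind, there is no shortage.

0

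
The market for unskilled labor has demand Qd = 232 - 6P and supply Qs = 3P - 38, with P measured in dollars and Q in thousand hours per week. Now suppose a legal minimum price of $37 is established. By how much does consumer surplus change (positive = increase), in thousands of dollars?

-217

Equilibrium: 232 - 6P = 3P - 38, so 270 = 9P and P* = 30, Q* = 52.
Because the floor (37) lies above the market-clearing price, it is binding.
At P = 37: Qd = 232 - 6·37 = 10 and Qs = 3·37 - 38 = 73.
Consumer surplus without the control is ½ · (116/3 - 30) · 52 = 676/3.
With the floor, consumers buy 10 units at 37, so CS = ½ · (116/3 - 37) · 10 = 25/3.
Change in consumer surplus = 25/3 - 676/3 = -217.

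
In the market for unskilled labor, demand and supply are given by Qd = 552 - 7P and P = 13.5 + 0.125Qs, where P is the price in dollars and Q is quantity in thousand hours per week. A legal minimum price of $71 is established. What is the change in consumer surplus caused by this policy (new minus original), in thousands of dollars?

Rearranging supply gives Qs = 8P - 108. In a free market, 552 - 7P = 8P - 108 gives the equilibrium P* = 44, Q* = 244.
Because the floor (71) lies above the market-clearing price, it is binding.
At P = 71: Qd = 552 - 7·71 = 55 and Qs = 8·71 - 108 = 460.
Consumer surplus without the control is ½ · (552/7 - 44) · 244 = 29768/7.
With the floor, consumers buy 55 units at 71, so CS = ½ · (552/7 - 71) · 55 = 3025/14.
Change in consumer surplus = 3025/14 - 29768/7 = -4036.5.

-4036.5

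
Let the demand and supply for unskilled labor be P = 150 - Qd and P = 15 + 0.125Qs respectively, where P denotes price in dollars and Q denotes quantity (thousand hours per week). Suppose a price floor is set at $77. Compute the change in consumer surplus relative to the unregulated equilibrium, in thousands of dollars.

-4535.5

Rearranging demand gives Qd = 150 - P; rearranging supply gives Qs = 8P - 120. In a free market, 150 - P = 8P - 120 gives the equilibrium P* = 30, Q* = 120.
Because the floor (77) lies above the market-clearing price, it is binding.
At P = 77: Qd = 150 - 77 = 73 and Qs = 8·77 - 120 = 496.
Consumer surplus without the control is ½ · (150 - 30) · 120 = 7200.
With the floor, consumers buy 73 units at 77, so CS = ½ · (150 - 77) · 73 = 2664.5.
Change in consumer surplus = 2664.5 - 7200 = -4535.5.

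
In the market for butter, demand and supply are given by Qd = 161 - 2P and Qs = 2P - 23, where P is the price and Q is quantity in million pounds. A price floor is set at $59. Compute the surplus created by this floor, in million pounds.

52

In a free market, 161 - 2P = 2P - 23 gives the equilibrium P* = 46, Q* = 69.
Because the floor (59) lies above the market-clearing price, it is binding.
At P = 59: Qd = 161 - 2·59 = 43 and Qs = 2·59 - 23 = 95.
Surplus = Qs - Qd = 95 - 43 = 52.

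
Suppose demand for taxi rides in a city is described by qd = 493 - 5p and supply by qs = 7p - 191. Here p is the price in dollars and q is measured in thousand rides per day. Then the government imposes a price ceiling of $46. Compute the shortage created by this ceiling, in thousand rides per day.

Setting quantity demanded equal to quantity supplied, 493 - 5p = 7p - 191, gives p* = 57 and q* = 208.
Since 46 < 57, the ceiling is binding.
At p = 46: qd = 493 - 5·46 = 263 and qs = 7·46 - 191 = 131.
Shortage = qd - qs = 263 - 131 = 132.

132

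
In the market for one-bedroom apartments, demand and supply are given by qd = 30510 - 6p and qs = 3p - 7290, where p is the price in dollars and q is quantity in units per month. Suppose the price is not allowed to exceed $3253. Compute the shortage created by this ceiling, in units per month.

8523

Without the control the market clears where 30510 - 6p = 3p - 7290, i.e. p* = 4200 and q* = 5310.
Since 3253 < 4200, the ceiling is binding.
At p = 3253: qd = 30510 - 6·3253 = 10992 and qs = 3·3253 - 7290 = 2469.
Shortage = qd - qs = 10992 - 2469 = 8523.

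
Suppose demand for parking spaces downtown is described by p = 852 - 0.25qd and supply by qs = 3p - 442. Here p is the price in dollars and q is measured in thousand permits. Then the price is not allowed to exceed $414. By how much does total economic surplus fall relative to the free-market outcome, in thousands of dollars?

48552

Rearranging demand gives qd = 3408 - 4p. Without the control the market clears where 3408 - 4p = 3p - 442, i.e. p* = 550 and q* = 1208.
The ceiling of 414 is below the equilibrium price 550, so it binds.
At p = 414: qd = 3408 - 4·414 = 1752 and qs = 3·414 - 442 = 800.
Quantity traded falls to 800. At q = 800 the demand price is (3408 - 800)/4 = 652 and the supply price is (442 + 800)/3 = 414.
Deadweight loss = ½ · (652 - 414) · (1208 - 800) = ½ · 238 · 408 = 48552.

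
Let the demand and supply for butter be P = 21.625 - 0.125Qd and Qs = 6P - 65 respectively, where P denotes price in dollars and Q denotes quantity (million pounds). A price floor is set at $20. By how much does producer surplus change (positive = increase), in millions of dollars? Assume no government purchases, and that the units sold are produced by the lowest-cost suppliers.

-9

Rearranging demand gives Qd = 173 - 8P. Setting quantity demanded equal to quantity supplied, 173 - 8P = 6P - 65, gives P* = 17 and Q* = 37.
The floor of 20 is above the equilibrium price 17, so it binds.
At P = 20: Qd = 173 - 8·20 = 13 and Qs = 6·20 - 65 = 55.
Producer surplus without the control is ½ · (17 - 65/6) · 37 = 1369/12.
With the floor, 13 units are sold at 20. The supply price at Q = 13 is 13, so PS = ½ · [(20 - 65/6) + (20 - 13)] · 13 = 1261/12.
Change in producer surplus = 1261/12 - 1369/12 = -9.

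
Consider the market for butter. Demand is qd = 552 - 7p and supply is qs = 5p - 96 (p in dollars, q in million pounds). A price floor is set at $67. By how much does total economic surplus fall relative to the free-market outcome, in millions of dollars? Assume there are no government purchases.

In a free market, 552 - 7p = 5p - 96 gives the equilibrium p* = 54, q* = 174.
The floor of 67 is above the equilibrium price 54, so it binds.
At p = 67: qd = 552 - 7·67 = 83 and qs = 5·67 - 96 = 239.
Quantity traded falls to 83. At q = 83 the demand price is (552 - 83)/7 = 67 and the supply price is (96 + 83)/5 = 35.8.
Deadweight loss = ½ · (67 - 35.8) · (174 - 83) = ½ · 31.2 · 91 = 1419.6.

1419.6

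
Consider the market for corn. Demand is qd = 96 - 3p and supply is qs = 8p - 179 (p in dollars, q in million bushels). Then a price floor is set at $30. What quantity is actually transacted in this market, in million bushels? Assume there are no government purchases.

Without the control the market clears where 96 - 3p = 8p - 179, i.e. p* = 25 and q* = 21.
Because the floor (30) lies above the market-clearing price, it is binding.
At p = 30: qd = 96 - 3·30 = 6 and qs = 8·30 - 179 = 61.
The quantity actually transacted is the short side, demand: 6.

6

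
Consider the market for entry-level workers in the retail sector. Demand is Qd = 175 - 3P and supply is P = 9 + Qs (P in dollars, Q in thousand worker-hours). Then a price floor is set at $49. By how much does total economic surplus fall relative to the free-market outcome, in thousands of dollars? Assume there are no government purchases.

Rearranging supply gives Qs = P - 9. Without the control the market clears where 175 - 3P = P - 9, i.e. P* = 46 and Q* = 37.
The floor of 49 is above the equilibrium price 46, so it binds.
At P = 49: Qd = 175 - 3·49 = 28 and Qs = 49 - 9 = 40.
Quantity traded falls to 28. At Q = 28 the demand price is (175 - 28)/3 = 49 and the supply price is 9 + 28 = 37.
Deadweight loss = ½ · (49 - 37) · (37 - 28) = ½ · 12 · 9 = 54.

54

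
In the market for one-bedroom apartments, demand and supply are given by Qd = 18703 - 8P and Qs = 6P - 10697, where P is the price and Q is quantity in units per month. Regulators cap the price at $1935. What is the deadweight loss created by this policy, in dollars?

142931.25

Setting quantity demanded equal to quantity supplied, 18703 - 8P = 6P - 10697, gives P* = 2100 and Q* = 1903.
Since 1935 < 2100, the ceiling is binding.
At P = 1935: Qd = 18703 - 8·1935 = 3223 and Qs = 6·1935 - 10697 = 913.
Quantity traded falls to 913. At Q = 913 the demand price is (18703 - 913)/8 = 2223.75 and the supply price is (10697 + 913)/6 = 1935.
Deadweight loss = ½ · (2223.75 - 1935) · (1903 - 913) = ½ · 288.75 · 990 = 142931.25.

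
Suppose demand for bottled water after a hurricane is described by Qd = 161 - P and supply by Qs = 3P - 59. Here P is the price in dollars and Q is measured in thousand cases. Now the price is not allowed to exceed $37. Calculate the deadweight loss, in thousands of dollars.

1944

Without the control the market clears where 161 - P = 3P - 59, i.e. P* = 55 and Q* = 106.
Since 37 < 55, the ceiling is binding.
At P = 37: Qd = 161 - 37 = 124 and Qs = 3·37 - 59 = 52.
Quantity traded falls to 52. At Q = 52 the demand price is 161 - 52 = 109 and the supply price is (59 + 52)/3 = 37.
Deadweight loss = ½ · (109 - 37) · (106 - 52) = ½ · 72 · 54 = 1944.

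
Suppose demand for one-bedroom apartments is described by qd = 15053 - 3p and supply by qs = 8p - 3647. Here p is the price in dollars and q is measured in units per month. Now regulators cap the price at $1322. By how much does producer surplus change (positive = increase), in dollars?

Equilibrium: 15053 - 3p = 8p - 3647, so 18700 = 11p and p* = 1700, q* = 9953.
Since 1322 < 1700, the ceiling is binding.
At p = 1322: qd = 15053 - 3·1322 = 11087 and qs = 8·1322 - 3647 = 6929.
Producer surplus without the control is ½ · (1700 - 455.875) · 9953 = 6191388.0625.
With the ceiling, producers sell 6929 units at 1322, so PS = ½ · (1322 - 455.875) · 6929 = 3000690.0625.
Change in producer surplus = 3000690.0625 - 6191388.0625 = -3190698.

-3190698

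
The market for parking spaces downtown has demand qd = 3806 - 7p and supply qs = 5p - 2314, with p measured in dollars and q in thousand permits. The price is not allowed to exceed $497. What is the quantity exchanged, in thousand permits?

Setting quantity demanded equal to quantity supplied, 3806 - 7p = 5p - 2314, gives p* = 510 and q* = 236.
Because the ceiling (497) lies below the market-clearing price, it is binding.
At p = 497: qd = 3806 - 7·497 = 327 and qs = 5·497 - 2314 = 171.
The quantity actually transacted is the short side, supply: 171.

171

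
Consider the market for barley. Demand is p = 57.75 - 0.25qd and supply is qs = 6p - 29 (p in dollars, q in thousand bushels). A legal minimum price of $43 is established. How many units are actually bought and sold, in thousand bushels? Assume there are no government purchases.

Rearranging demand gives qd = 231 - 4p. Equilibrium: 231 - 4p = 6p - 29, so 260 = 10p and p* = 26, q* = 127.
The floor of 43 is above the equilibrium price 26, so it binds.
At p = 43: qd = 231 - 4·43 = 59 and qs = 6·43 - 29 = 229.
The quantity actually transacted is the short side, demand: 59.

59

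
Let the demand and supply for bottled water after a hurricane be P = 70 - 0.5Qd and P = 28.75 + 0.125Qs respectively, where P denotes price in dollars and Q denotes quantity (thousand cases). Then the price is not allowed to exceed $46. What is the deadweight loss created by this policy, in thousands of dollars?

0

Rearranging demand gives Qd = 140 - 2P; rearranging supply gives Qs = 8P - 230. In a free market, 140 - 2P = 8P - 230 gives the equilibrium P* = 37, Q* = 66.
The ceiling of 46 is above the equilibrium price 37, so it is not binding; the market clears at P* = 37, Q* = 66.
Since the control does not bind, no trades are prevented and deadweight loss is zero.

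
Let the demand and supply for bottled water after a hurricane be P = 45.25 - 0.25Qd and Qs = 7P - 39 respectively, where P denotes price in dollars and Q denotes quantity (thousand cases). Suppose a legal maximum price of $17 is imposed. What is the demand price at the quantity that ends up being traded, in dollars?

Rearranging demand gives Qd = 181 - 4P. In a free market, 181 - 4P = 7P - 39 gives the equilibrium P* = 20, Q* = 101.
Because the ceiling (17) lies below the market-clearing price, it is binding.
At P = 17: Qd = 181 - 4·17 = 113 and Qs = 7·17 - 39 = 80.
Only 80 units reach the market. On the demand curve, the marginal buyer's willingness to pay at Q = 80 is (181 - 80)/4 = 25.25.

25.25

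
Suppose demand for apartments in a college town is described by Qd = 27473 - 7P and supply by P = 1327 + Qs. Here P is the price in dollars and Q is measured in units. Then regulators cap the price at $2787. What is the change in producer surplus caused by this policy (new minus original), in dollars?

Rearranging supply gives Qs = P - 1327. Setting quantity demanded equal to quantity supplied, 27473 - 7P = P - 1327, gives P* = 3600 and Q* = 2273.
The ceiling of 2787 is below the equilibrium price 3600, so it binds.
At P = 2787: Qd = 27473 - 7·2787 = 7964 and Qs = 2787 - 1327 = 1460.
Producer surplus without the control is ½ · (3600 - 1327) · 2273 = 2583264.5.
With the ceiling, producers sell 1460 units at 2787, so PS = ½ · (2787 - 1327) · 1460 = 1065800.
Change in producer surplus = 1065800 - 2583264.5 = -1517464.5.

-1517464.5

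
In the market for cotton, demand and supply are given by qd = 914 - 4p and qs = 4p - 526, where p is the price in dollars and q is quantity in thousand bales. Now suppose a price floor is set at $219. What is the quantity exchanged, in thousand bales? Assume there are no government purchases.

38

Equilibrium: 914 - 4p = 4p - 526, so 1440 = 8p and p* = 180, q* = 194.
Because the floor (219) lies above the market-clearing price, it is binding.
At p = 219: qd = 914 - 4·219 = 38 and qs = 4·219 - 526 = 350.
The quantity actually transacted is the short side, demand: 38.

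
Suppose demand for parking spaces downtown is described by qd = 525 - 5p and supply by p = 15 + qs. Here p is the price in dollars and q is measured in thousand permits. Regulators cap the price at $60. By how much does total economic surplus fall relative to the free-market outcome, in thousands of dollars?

540

Rearranging supply gives qs = p - 15. Setting quantity demanded equal to quantity supplied, 525 - 5p = p - 15, gives p* = 90 and q* = 75.
Since 60 < 90, the ceiling is binding.
At p = 60: qd = 525 - 5·60 = 225 and qs = 60 - 15 = 45.
Quantity traded falls to 45. At q = 45 the demand price is (525 - 45)/5 = 96 and the supply price is 15 + 45 = 60.
Deadweight loss = ½ · (96 - 60) · (75 - 45) = ½ · 36 · 30 = 540.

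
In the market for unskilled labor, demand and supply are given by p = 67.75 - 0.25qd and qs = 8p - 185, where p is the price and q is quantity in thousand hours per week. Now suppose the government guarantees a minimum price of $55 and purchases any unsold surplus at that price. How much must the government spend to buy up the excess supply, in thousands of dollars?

Rearranging demand gives qd = 271 - 4p. Equilibrium: 271 - 4p = 8p - 185, so 456 = 12p and p* = 38, q* = 119.
Because the floor (55) lies above the market-clearing price, it is binding.
At p = 55: qd = 271 - 4·55 = 51 and qs = 8·55 - 185 = 255.
Surplus = qs - qd = 204.
Government expenditure = surplus × support price = 204 × 55 = 11220.

11220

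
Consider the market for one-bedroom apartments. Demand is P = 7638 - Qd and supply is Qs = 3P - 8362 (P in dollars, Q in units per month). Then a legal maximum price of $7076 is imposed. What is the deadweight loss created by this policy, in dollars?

Rearranging demand gives Qd = 7638 - P. Equilibrium: 7638 - P = 3P - 8362, so 16000 = 4P and P* = 4000, Q* = 3638.
Since 7076 is above P* = 4000, the ceiling does not bind and the free-market outcome prevails.
Since the control does not bind, no trades are prevented and deadweight loss is zero.

0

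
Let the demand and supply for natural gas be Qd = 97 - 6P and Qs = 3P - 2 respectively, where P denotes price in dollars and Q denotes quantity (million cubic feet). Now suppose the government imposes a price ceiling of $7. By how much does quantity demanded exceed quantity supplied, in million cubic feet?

Equilibrium: 97 - 6P = 3P - 2, so 99 = 9P and P* = 11, Q* = 31.
Because the ceiling (7) lies below the market-clearing price, it is binding.
At P = 7: Qd = 97 - 6·7 = 55 and Qs = 3·7 - 2 = 19.
Shortage = Qd - Qs = 55 - 19 = 36.

36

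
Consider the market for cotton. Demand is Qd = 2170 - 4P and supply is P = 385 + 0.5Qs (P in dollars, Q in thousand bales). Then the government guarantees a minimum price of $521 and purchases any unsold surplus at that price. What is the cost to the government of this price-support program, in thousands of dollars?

Rearranging supply gives Qs = 2P - 770. In a free market, 2170 - 4P = 2P - 770 gives the equilibrium P* = 490, Q* = 210.
Since 521 > 490, the floor is binding.
At P = 521: Qd = 2170 - 4·521 = 86 and Qs = 2·521 - 770 = 272.
Surplus = Qs - Qd = 186.
Government expenditure = surplus × support price = 186 × 521 = 96906.

96906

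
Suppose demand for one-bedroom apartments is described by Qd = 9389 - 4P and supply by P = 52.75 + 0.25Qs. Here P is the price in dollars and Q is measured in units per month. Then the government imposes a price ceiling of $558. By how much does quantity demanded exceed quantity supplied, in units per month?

Rearranging supply gives Qs = 4P - 211. Without the control the market clears where 9389 - 4P = 4P - 211, i.e. P* = 1200 and Q* = 4589.
Since 558 < 1200, the ceiling is binding.
At P = 558: Qd = 9389 - 4·558 = 7157 and Qs = 4·558 - 211 = 2021.
Shortage = Qd - Qs = 7157 - 2021 = 5136.

5136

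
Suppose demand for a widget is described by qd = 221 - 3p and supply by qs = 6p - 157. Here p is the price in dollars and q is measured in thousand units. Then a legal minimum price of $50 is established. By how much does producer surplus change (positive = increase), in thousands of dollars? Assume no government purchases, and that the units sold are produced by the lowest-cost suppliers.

Setting quantity demanded equal to quantity supplied, 221 - 3p = 6p - 157, gives p* = 42 and q* = 95.
Because the floor (50) lies above the market-clearing price, it is binding.
At p = 50: qd = 221 - 3·50 = 71 and qs = 6·50 - 157 = 143.
Producer surplus without the control is ½ · (42 - 157/6) · 95 = 9025/12.
With the floor, 71 units are sold at 50. The supply price at q = 71 is 38, so PS = ½ · [(50 - 157/6) + (50 - 38)] · 71 = 15265/12.
Change in producer surplus = 15265/12 - 9025/12 = 520.

520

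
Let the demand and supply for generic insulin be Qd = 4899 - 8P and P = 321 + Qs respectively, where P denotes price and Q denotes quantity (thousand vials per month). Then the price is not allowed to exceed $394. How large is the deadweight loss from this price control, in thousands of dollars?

Rearranging supply gives Qs = P - 321. Without the control the market clears where 4899 - 8P = P - 321, i.e. P* = 580 and Q* = 259.
Because the ceiling (394) lies below the market-clearing price, it is binding.
At P = 394: Qd = 4899 - 8·394 = 1747 and Qs = 394 - 321 = 73.
Quantity traded falls to 73. At Q = 73 the demand price is (4899 - 73)/8 = 603.25 and the supply price is 321 + 73 = 394.
Deadweight loss = ½ · (603.25 - 394) · (259 - 73) = ½ · 209.25 · 186 = 19460.25.

19460.25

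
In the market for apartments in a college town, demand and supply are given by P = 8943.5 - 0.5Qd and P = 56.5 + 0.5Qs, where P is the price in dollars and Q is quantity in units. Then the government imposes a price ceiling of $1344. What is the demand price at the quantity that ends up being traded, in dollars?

7656

Rearranging demand gives Qd = 17887 - 2P; rearranging supply gives Qs = 2P - 113. Without the control the market clears where 17887 - 2P = 2P - 113, i.e. P* = 4500 and Q* = 8887.
Since 1344 < 4500, the ceiling is binding.
At P = 1344: Qd = 17887 - 2·1344 = 15199 and Qs = 2·1344 - 113 = 2575.
Only 2575 units reach the market. On the demand curve, the marginal buyer's willingness to pay at Q = 2575 is (17887 - 2575)/2 = 7656.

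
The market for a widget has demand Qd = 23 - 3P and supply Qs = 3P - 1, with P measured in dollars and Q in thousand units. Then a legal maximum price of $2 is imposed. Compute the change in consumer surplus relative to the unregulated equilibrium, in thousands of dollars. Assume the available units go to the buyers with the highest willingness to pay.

4

In a free market, 23 - 3P = 3P - 1 gives the equilibrium P* = 4, Q* = 11.
The ceiling of 2 is below the equilibrium price 4, so it binds.
At P = 2: Qd = 23 - 3·2 = 17 and Qs = 3·2 - 1 = 5.
Consumer surplus without the control is ½ · (23/3 - 4) · 11 = 121/6.
With the ceiling, 5 units are sold at 2 (assume they go to the highest-value buyers). The demand price at Q = 5 is 6, so CS = ½ · [(23/3 - 2) + (6 - 2)] · 5 = 145/6.
Change in consumer surplus = 145/6 - 121/6 = 4.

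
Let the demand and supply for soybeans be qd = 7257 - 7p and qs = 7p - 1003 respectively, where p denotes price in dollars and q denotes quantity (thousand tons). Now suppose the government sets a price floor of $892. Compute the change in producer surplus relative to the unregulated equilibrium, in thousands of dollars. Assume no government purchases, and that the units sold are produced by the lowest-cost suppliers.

Equilibrium: 7257 - 7p = 7p - 1003, so 8260 = 14p and p* = 590, q* = 3127.
Because the floor (892) lies above the market-clearing price, it is binding.
At p = 892: qd = 7257 - 7·892 = 1013 and qs = 7·892 - 1003 = 5241.
Producer surplus without the control is ½ · (590 - 1003/7) · 3127 = 9778129/14.
With the floor, 1013 units are sold at 892. The supply price at q = 1013 is 288, so PS = ½ · [(892 - 1003/7) + (892 - 288)] · 1013 = 9592097/14.
Change in producer surplus = 9592097/14 - 9778129/14 = -13288.

-13288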